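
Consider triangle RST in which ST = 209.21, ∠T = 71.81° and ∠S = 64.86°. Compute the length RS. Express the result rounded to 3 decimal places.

289.646

The third angle is ∠R = 180° − ∠S − ∠T = 43.33°.
Law of sines: RS = ST·sin T/sin R ≈ 289.65.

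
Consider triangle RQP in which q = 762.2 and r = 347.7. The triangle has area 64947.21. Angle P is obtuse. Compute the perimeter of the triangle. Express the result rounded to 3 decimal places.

From area = ½·r·q·sin P, we get sin P = 2·area/(r·q) ≈ 0.49014.
Taking the obtuse solution, ∠P ≈ 150.65°.
Law of cosines then gives p ≈ 1078.8.
Perimeter = 347.7 + 762.2 + 1078.8 = 2188.7.

perimeter ≈ 2188.717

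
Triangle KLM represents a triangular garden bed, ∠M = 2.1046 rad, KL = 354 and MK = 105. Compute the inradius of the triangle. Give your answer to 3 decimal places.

Law of sines: sin L = MK·sin M/KL ≈ 0.25535.
Since KL ≥ MK, only the acute value applies: ∠L ≈ 0.2582 rad.
Then ∠K = π − ∠M − ∠L ≈ 0.7788 rad.
Law of sines gives LM = KL·sin K/sin M ≈ 288.84.
Area = ½·KL·MK·sin K ≈ 13054.
Semiperimeter s = (288.84+105+354)/2 = 373.92.
Inradius = area/s = 13054/373.92 ≈ 34.912.

34.912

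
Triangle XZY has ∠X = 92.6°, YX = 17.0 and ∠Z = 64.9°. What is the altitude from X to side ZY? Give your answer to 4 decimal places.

The third angle is ∠Y = 180° − ∠X − ∠Z = 22.50°.
Law of sines: ZY = YX·sin X/sin Z ≈ 18.753.
Law of sines: XZ = YX·sin Y/sin Z ≈ 7.184.
Area = ½·YX·ZY·sin Y ≈ 61.001.
The altitude from X has length 2·area/ZY ≈ 6.5056.

6.5056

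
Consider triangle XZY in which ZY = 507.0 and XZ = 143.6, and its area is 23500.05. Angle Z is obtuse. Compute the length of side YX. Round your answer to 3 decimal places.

623.598

From area = ½·XZ·ZY·sin Z, we get sin Z = 2·area/(XZ·ZY) ≈ 0.64556.
Taking the obtuse solution, ∠Z ≈ 139.79°.
Law of cosines then gives YX ≈ 623.6.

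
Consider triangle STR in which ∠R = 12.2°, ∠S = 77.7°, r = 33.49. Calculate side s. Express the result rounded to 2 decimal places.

The third angle is ∠T = 180° − ∠R − ∠S = 90.10°.
Law of sines: s = r·sin S/sin R ≈ 154.84.

154.84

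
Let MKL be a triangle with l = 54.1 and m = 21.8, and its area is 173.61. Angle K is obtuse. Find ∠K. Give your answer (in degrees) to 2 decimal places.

From area = ½·l·m·sin K, we get sin K = 2·area/(l·m) ≈ 0.29441.
Taking the obtuse solution, ∠K ≈ 162.88°.

162.88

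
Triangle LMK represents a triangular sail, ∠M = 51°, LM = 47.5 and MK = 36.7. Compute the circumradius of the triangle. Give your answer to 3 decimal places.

24.150

By the law of cosines, KL² = LM² + MK² − 2·LM·MK·cos M = 1409, so KL ≈ 37.537.
Area = ½·LM·MK·sin M ≈ 677.38.
Circumradius = KL/(2 sin M) ≈ 24.15.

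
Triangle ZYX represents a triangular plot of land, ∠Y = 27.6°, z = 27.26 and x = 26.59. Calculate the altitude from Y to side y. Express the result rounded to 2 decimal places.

By the law of cosines, y² = x² + z² − 2·x·z·cos Y = 165.42, so y ≈ 12.861.
Area = ½·x·z·sin Y ≈ 167.91.
The altitude from Y has length 2·area/y ≈ 26.11.

26.11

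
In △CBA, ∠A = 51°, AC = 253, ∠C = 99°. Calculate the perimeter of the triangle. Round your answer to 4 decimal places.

The third angle is ∠B = 180° − ∠A − ∠C = 30.00°.
Law of sines: BA = AC·sin C/sin B ≈ 499.77.
Law of sines: CB = AC·sin A/sin B ≈ 393.24.
Semiperimeter s = (499.77+253+393.24)/2 = 573.
Perimeter = 499.77 + 253 + 393.24 = 1146.

perimeter ≈ 1146.0062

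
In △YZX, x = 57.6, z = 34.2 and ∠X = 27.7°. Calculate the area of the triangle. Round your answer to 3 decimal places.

680.760

Law of sines: sin Z = z·sin X/x ≈ 0.27600.
Since x ≥ z, only the acute value applies: ∠Z ≈ 16.02°.
Then ∠Y = 180° − ∠X − ∠Z ≈ 136.28°.
Law of sines gives y = x·sin Y/sin X ≈ 85.643.
Area = ½·x·z·sin Y ≈ 680.76.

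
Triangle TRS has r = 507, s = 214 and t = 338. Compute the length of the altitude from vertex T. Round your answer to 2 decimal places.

h_T ≈ 158.75

Semiperimeter p = (338 + 507 + 214)/2 = 529.5.
Heron's formula: area = √(529.5·191.5·22.5·315.5) ≈ 26829.
The altitude from T has length 2·area/t ≈ 158.75.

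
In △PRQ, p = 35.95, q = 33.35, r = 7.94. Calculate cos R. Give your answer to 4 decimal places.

By the law of cosines, cos R = (q² + p² − r²) / (2·q·p) ≈ 0.97653, so ∠R ≈ 12.44°.

0.9765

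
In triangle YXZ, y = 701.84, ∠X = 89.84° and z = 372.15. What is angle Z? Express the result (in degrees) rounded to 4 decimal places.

By the law of cosines, x² = z² + y² − 2·z·y·cos X = 6.2962e+05, so x ≈ 793.48.
Law of cosines again: cos Z = (y² + x² − z²)/(2·y·x) ≈ 0.88319, so ∠Z ≈ 27.97°.

27.9698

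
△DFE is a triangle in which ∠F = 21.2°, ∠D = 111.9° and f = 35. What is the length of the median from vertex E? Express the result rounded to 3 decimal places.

The third angle is ∠E = 180° − ∠D − ∠F = 46.90°.
Law of sines: d = f·sin D/sin F ≈ 89.801.
Law of sines: e = f·sin E/sin F ≈ 70.669.
Median from E: ½√(2·d² + 2·f² − e²) ≈ 58.276.

58.276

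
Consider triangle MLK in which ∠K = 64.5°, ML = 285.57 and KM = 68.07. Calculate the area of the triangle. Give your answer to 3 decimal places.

Law of sines: sin L = KM·sin K/ML ≈ 0.21515.
Since ML ≥ KM, only the acute value applies: ∠L ≈ 12.42°.
Then ∠M = 180° − ∠K − ∠L ≈ 103.08°.
Law of sines gives LK = ML·sin M/sin K ≈ 308.19.
Area = ½·ML·KM·sin M ≈ 9467.4.

area ≈ 9467.361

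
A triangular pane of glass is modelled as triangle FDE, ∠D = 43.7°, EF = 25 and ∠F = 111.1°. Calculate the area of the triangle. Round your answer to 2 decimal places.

The third angle is ∠E = 180° − ∠F − ∠D = 25.20°.
Law of sines: DE = EF·sin F/sin D ≈ 33.759.
Law of sines: FD = EF·sin E/sin D ≈ 15.407.
Area = ½·EF·DE·sin E ≈ 179.68.

area ≈ 179.68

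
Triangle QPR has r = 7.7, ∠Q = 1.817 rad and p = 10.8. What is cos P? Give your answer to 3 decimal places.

cos P ≈ 0.702

By the law of cosines, q² = p² + r² − 2·p·r·cos Q = 216.47, so q ≈ 14.713.
Law of cosines again: cos P = (r² + q² − p²)/(2·r·q) ≈ 0.70226, so ∠P ≈ 0.792 rad.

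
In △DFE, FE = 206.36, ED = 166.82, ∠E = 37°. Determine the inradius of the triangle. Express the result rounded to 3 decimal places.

41.653

By the law of cosines, DF² = FE² + ED² − 2·FE·ED·cos E = 15427, so DF ≈ 124.21.
Area = ½·FE·ED·sin E ≈ 10359.
Semiperimeter s = (206.36+166.82+124.21)/2 = 248.69.
Inradius = area/s = 10359/248.69 ≈ 41.653.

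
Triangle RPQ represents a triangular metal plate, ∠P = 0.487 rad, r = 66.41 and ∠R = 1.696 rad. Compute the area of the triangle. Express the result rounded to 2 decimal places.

The third angle is ∠Q = π − ∠R − ∠P = 0.959 rad.
Law of sines: p = r·sin P/sin R ≈ 31.324.
Law of sines: q = r·sin Q/sin R ≈ 54.778.
Area = ½·r·p·sin Q ≈ 851.2.

851.20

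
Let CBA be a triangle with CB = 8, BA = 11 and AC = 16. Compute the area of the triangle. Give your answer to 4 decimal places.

40.2609

Semiperimeter s = (11 + 16 + 8)/2 = 17.5.
Heron's formula: area = √(17.5·6.5·1.5·9.5) ≈ 40.261.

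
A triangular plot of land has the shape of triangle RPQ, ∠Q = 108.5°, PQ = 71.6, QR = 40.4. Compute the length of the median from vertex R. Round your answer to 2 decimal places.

By the law of cosines, RP² = PQ² + QR² − 2·PQ·QR·cos Q = 8594.4, so RP ≈ 92.706.
Median from R: ½√(2·QR² + 2·RP² − PQ²) ≈ 61.9.

m_R ≈ 61.90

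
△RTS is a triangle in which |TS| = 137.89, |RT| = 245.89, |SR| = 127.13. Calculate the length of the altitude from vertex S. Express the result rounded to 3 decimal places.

Semiperimeter s = (137.89 + 127.13 + 245.89)/2 = 255.45.
Heron's formula: area = √(255.45·117.56·128.32·9.565) ≈ 6071.5.
The altitude from S has length 2·area/|RT| ≈ 49.384.

49.384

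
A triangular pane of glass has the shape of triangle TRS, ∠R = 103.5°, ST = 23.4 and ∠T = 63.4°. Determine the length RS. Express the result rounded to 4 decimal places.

The third angle is ∠S = 180° − ∠T − ∠R = 13.10°.
Law of sines: RS = ST·sin T/sin R ≈ 21.518.

21.5177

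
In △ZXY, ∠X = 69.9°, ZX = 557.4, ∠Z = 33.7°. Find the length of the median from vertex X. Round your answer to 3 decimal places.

m_X ≈ 365.323

The third angle is ∠Y = 180° − ∠Z − ∠X = 76.40°.
Law of sines: XY = ZX·sin Z/sin Y ≈ 318.19.
Law of sines: YZ = ZX·sin X/sin Y ≈ 538.55.
Median from X: ½√(2·ZX² + 2·XY² − YZ²) ≈ 365.32.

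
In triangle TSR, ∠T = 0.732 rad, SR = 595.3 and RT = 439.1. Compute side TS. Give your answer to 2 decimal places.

844.55

Law of sines: sin S = RT·sin T/SR ≈ 0.49299.
Since SR ≥ RT, only the acute value applies: ∠S ≈ 0.516 rad.
Then ∠R = π − ∠T − ∠S ≈ 1.894 rad.
Law of sines gives TS = SR·sin R/sin T ≈ 844.55.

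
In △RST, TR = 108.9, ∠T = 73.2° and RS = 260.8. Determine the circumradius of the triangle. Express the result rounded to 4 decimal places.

136.2137

Law of sines: sin S = TR·sin T/RS ≈ 0.39974.
Since RS ≥ TR, only the acute value applies: ∠S ≈ 23.56°.
Then ∠R = 180° − ∠T − ∠S ≈ 83.24°.
Law of sines gives ST = RS·sin R/sin T ≈ 270.53.
Circumradius = RS/(2 sin T) ≈ 136.21.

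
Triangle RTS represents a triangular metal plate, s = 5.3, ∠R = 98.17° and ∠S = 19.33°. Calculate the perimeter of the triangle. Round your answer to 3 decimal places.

perimeter ≈ 35.352

The third angle is ∠T = 180° − ∠S − ∠R = 62.50°.
Law of sines: r = s·sin R/sin S ≈ 15.849.
Law of sines: t = s·sin T/sin S ≈ 14.203.
Semiperimeter p = (15.849+14.203+5.3)/2 = 17.676.
Perimeter = 15.849 + 14.203 + 5.3 = 35.352.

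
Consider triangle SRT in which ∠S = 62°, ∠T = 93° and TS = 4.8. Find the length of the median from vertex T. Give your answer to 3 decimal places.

The third angle is ∠R = 180° − ∠T − ∠S = 25.00°.
Law of sines: RT = TS·sin S/sin R ≈ 10.028.
Law of sines: SR = TS·sin T/sin R ≈ 11.342.
Median from T: ½√(2·RT² + 2·TS² − SR²) ≈ 5.4445.

5.444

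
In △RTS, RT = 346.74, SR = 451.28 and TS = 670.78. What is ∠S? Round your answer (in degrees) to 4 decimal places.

28.2375

By the law of cosines, cos S = (TS² + SR² − RT²) / (2·TS·SR) ≈ 0.88099, so ∠S ≈ 28.24°.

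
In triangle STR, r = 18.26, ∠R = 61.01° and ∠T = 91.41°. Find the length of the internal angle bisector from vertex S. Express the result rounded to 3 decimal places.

The third angle is ∠S = 180° − ∠T − ∠R = 27.58°.
Law of sines: s = r·sin S/sin R ≈ 9.6651.
Law of sines: t = r·sin T/sin R ≈ 20.869.
The bisector from S has length 2·t·r·cos(∠S/2)/(t+r) ≈ 18.916.

t_S ≈ 18.916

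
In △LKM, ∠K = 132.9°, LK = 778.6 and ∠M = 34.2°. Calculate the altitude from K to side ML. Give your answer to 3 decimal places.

The third angle is ∠L = 180° − ∠K − ∠M = 12.90°.
Law of sines: KM = LK·sin L/sin M ≈ 309.25.
Law of sines: ML = LK·sin K/sin M ≈ 1014.7.
Area = ½·LK·KM·sin K ≈ 88191.
The altitude from K has length 2·area/ML ≈ 173.82.

h_K ≈ 173.823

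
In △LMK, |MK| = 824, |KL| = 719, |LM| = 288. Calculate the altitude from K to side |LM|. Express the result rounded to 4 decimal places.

Semiperimeter s = (824 + 719 + 288)/2 = 915.5.
Heron's formula: area = √(915.5·91.5·196.5·627.5) ≈ 1.0163e+05.
The altitude from K has length 2·area/|LM| ≈ 705.77.

h_K ≈ 705.7735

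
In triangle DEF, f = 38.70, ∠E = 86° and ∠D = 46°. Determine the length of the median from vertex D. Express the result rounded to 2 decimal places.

41.80

The third angle is ∠F = 180° − ∠D − ∠E = 48.00°.
Law of sines: d = f·sin D/sin F ≈ 37.46.
Law of sines: e = f·sin E/sin F ≈ 51.949.
Median from D: ½√(2·e² + 2·f² − d²) ≈ 41.802.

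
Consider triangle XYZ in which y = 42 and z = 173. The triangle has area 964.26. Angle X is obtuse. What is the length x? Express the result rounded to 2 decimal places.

From area = ½·y·z·sin X, we get sin X = 2·area/(y·z) ≈ 0.26542.
Taking the obtuse solution, ∠X ≈ 2.873 rad.
Law of cosines then gives x ≈ 213.78.

213.78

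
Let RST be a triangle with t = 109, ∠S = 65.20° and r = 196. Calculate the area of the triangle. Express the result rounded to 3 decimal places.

9696.879

Area = ½·t·r·sin S ≈ 9696.9.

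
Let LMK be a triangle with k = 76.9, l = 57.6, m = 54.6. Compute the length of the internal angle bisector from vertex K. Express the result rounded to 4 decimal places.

By the law of cosines, cos K = (l² + m² − k²) / (2·l·m) ≈ 0.06126, so ∠K ≈ 86.49°.
The bisector from K has length 2·l·m·cos(∠K/2)/(l+m) ≈ 40.836.

t_K ≈ 40.8364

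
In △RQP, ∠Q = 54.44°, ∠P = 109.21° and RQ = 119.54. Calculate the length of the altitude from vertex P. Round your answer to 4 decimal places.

The third angle is ∠R = 180° − ∠Q − ∠P = 16.35°.
Law of sines: QP = RQ·sin R/sin P ≈ 35.635.
Law of sines: PR = RQ·sin Q/sin P ≈ 102.98.
Area = ½·RQ·QP·sin Q ≈ 1732.7.
The altitude from P has length 2·area/RQ ≈ 28.989.

28.9895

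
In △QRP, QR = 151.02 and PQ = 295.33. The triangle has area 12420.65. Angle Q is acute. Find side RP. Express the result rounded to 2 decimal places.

189.58

From area = ½·PQ·QR·sin Q, we get sin Q = 2·area/(PQ·QR) ≈ 0.55697.
Taking the acute solution, ∠Q ≈ 33.85°.
Law of cosines then gives RP ≈ 189.58.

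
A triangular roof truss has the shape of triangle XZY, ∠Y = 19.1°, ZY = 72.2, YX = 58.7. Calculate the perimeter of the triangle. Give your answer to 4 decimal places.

156.3731

By the law of cosines, XZ² = ZY² + YX² − 2·ZY·YX·cos Y = 648.88, so XZ ≈ 25.473.
Semiperimeter s = (72.2+58.7+25.473)/2 = 78.187.
Perimeter = 72.2 + 58.7 + 25.473 = 156.37.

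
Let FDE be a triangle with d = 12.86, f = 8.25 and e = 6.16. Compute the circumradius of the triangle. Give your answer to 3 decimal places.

By the law of cosines, cos F = (d² + e² − f²) / (2·d·e) ≈ 0.85374, so ∠F ≈ 31.38°.
Circumradius = f/(2 sin F) ≈ 7.9221.

7.922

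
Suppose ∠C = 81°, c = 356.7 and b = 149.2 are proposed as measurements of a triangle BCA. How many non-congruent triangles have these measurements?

1

b·sin C = 149.2·sin(81°) ≈ 147.4.
Since c ≥ b, exactly one triangle exists.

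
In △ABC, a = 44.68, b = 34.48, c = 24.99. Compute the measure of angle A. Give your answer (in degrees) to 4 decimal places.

By the law of cosines, cos A = (b² + c² − a²) / (2·b·c) ≈ -0.10615, so ∠A ≈ 96.09°.

∠A ≈ 96.0935°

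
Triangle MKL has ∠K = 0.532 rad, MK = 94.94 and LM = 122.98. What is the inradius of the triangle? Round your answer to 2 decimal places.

22.74

Law of sines: sin L = MK·sin K/LM ≈ 0.39160.
Since LM ≥ MK, only the acute value applies: ∠L ≈ 0.402 rad.
Then ∠M = π − ∠K − ∠L ≈ 2.207 rad.
Law of sines gives KL = LM·sin M/sin K ≈ 194.98.
Area = ½·LM·MK·sin M ≈ 4695.
Semiperimeter s = (194.98+122.98+94.94)/2 = 206.45.
Inradius = area/s = 4695/206.45 ≈ 22.742.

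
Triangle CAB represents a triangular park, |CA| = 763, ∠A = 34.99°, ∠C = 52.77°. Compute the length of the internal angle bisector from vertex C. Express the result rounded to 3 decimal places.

498.454

The third angle is ∠B = 180° − ∠C − ∠A = 92.24°.
Law of sines: |AB| = |CA|·sin C/sin B ≈ 607.98.
Law of sines: |BC| = |CA|·sin A/sin B ≈ 437.86.
The bisector from C has length 2·|BC|·|CA|·cos(∠C/2)/(|BC|+|CA|) ≈ 498.45.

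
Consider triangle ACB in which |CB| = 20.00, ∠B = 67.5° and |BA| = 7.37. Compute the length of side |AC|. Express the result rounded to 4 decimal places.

By the law of cosines, |AC|² = |CB|² + |BA|² − 2·|CB|·|BA|·cos B = 341.5, so |AC| ≈ 18.48.

18.4798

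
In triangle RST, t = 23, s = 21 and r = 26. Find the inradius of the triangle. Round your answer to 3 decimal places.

6.573

Semiperimeter p = (26 + 21 + 23)/2 = 35.
Heron's formula: area = √(35·9·14·12) ≈ 230.04.
Inradius = area/p = 230.04/35 ≈ 6.5727.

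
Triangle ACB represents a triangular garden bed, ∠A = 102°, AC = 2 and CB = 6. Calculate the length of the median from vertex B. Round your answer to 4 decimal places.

Law of sines: sin B = AC·sin A/CB ≈ 0.32605.
Since CB ≥ AC, only the acute value applies: ∠B ≈ 19.03°.
Then ∠C = 180° − ∠A − ∠B ≈ 58.97°.
Law of sines gives BA = CB·sin C/sin A ≈ 5.2563.
Median from B: ½√(2·CB² + 2·BA² − AC²) ≈ 5.5511.

5.5511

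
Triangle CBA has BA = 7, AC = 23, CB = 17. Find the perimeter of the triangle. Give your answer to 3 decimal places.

perimeter ≈ 47.000

Perimeter = 7 + 23 + 17 = 47.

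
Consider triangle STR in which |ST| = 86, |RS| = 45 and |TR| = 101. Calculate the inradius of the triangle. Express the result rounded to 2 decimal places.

Semiperimeter s = (101 + 45 + 86)/2 = 116.
Heron's formula: area = √(116·15·71·30) ≈ 1925.1.
Inradius = area/s = 1925.1/116 ≈ 16.596.

16.60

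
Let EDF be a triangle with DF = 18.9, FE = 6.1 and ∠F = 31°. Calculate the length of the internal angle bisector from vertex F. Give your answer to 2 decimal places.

8.89

By the law of cosines, ED² = DF² + FE² − 2·DF·FE·cos F = 196.77, so ED ≈ 14.028.
The bisector from F has length 2·DF·FE·cos(∠F/2)/(DF+FE) ≈ 8.8878.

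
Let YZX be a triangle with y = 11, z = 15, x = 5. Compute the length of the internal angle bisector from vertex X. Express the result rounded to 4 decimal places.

t_X ≈ 12.6055

By the law of cosines, cos X = (y² + z² − x²) / (2·y·z) ≈ 0.97273, so ∠X ≈ 0.234 rad.
The bisector from X has length 2·y·z·cos(∠X/2)/(y+z) ≈ 12.605.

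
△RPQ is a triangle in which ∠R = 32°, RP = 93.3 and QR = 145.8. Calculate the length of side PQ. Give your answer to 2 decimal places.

By the law of cosines, PQ² = QR² + RP² − 2·QR·RP·cos R = 6890.3, so PQ ≈ 83.008.

83.01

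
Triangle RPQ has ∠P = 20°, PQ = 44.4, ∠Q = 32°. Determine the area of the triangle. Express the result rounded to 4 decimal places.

226.7071

The third angle is ∠R = 180° − ∠P − ∠Q = 128.00°.
Law of sines: QR = PQ·sin P/sin R ≈ 19.271.
Law of sines: RP = PQ·sin Q/sin R ≈ 29.858.
Area = ½·PQ·QR·sin Q ≈ 226.71.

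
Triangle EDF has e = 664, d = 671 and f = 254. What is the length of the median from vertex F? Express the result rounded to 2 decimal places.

Median from F: ½√(2·e² + 2·d² − f²) ≈ 655.32.

655.32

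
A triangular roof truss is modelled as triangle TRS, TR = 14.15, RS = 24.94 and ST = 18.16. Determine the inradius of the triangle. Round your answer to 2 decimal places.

r ≈ 4.42

Semiperimeter s = (24.94 + 18.16 + 14.15)/2 = 28.625.
Heron's formula: area = √(28.625·3.685·10.465·14.475) ≈ 126.41.
Inradius = area/s = 126.41/28.625 ≈ 4.416.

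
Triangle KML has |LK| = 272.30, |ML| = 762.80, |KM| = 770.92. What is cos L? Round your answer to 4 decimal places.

By the law of cosines, cos L = (|ML|² + |LK|² − |KM|²) / (2·|ML|·|LK|) ≈ 0.14851, so ∠L ≈ 1.422 rad.

0.1485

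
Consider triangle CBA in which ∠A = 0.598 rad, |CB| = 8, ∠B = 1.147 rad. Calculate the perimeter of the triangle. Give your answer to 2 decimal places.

34.95

The third angle is ∠C = π − ∠B − ∠A = 1.397 rad.
Law of sines: |BA| = |CB|·sin C/sin A ≈ 13.995.
Law of sines: |AC| = |CB|·sin B/sin A ≈ 12.953.
Semiperimeter s = (13.995+12.953+8)/2 = 17.474.
Perimeter = 13.995 + 12.953 + 8 = 34.948.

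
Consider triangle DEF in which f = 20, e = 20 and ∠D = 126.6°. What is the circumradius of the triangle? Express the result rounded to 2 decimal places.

22.26

By the law of cosines, d² = e² + f² − 2·e·f·cos D = 1277, so d ≈ 35.735.
Area = ½·e·f·sin D ≈ 160.56.
Circumradius = d/(2 sin D) ≈ 22.256.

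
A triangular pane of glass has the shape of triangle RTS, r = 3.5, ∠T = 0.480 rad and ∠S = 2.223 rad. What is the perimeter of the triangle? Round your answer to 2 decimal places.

13.86

The third angle is ∠R = π − ∠T − ∠S = 0.439 rad.
Law of sines: t = r·sin T/sin R ≈ 3.8059.
Law of sines: s = r·sin S/sin R ≈ 6.5501.
Semiperimeter p = (3.5+3.8059+6.5501)/2 = 6.928.
Perimeter = 3.5 + 3.8059 + 6.5501 = 13.856.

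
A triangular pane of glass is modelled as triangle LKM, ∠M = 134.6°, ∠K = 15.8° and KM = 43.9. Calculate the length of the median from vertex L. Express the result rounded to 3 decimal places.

The third angle is ∠L = 180° − ∠K − ∠M = 29.60°.
Law of sines: ML = KM·sin K/sin L ≈ 24.199.
Law of sines: LK = KM·sin M/sin L ≈ 63.283.
Median from L: ½√(2·ML² + 2·LK² − KM²) ≈ 42.583.

42.583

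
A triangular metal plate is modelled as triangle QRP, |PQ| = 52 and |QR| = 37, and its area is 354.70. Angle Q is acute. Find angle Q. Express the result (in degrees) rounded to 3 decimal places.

∠Q ≈ 21.636°

From area = ½·|PQ|·|QR|·sin Q, we get sin Q = 2·area/(|PQ|·|QR|) ≈ 0.36871.
Taking the acute solution, ∠Q ≈ 21.64°.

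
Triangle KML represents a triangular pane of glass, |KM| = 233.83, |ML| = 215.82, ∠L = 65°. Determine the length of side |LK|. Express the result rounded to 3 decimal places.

Law of sines: sin K = |ML|·sin L/|KM| ≈ 0.83650.
Since |KM| ≥ |ML|, only the acute value applies: ∠K ≈ 56.77°.
Then ∠M = 180° − ∠L − ∠K ≈ 58.23°.
Law of sines gives |LK| = |KM|·sin M/sin L ≈ 219.34.

219.340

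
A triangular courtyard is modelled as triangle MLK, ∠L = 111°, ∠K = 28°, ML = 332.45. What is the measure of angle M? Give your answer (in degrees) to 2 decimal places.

The third angle is ∠M = 180° − ∠L − ∠K = 41.00°.

41.00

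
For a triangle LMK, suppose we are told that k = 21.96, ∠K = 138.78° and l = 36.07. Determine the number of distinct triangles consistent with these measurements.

0

l·sin K = 36.07·sin(138.78°) ≈ 23.77.
Since ∠K is not acute, a triangle exists only if k > l; here k ≤ l, so there is no triangle.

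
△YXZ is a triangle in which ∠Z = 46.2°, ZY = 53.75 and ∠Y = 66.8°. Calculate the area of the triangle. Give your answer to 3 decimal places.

area ≈ 1041.054

The third angle is ∠X = 180° − ∠Z − ∠Y = 67.00°.
Law of sines: XZ = ZY·sin Y/sin X ≈ 53.67.
Law of sines: YX = ZY·sin Z/sin X ≈ 42.145.
Area = ½·ZY·XZ·sin Z ≈ 1041.1.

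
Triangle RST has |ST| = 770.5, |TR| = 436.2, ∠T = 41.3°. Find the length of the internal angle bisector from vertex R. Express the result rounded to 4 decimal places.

By the law of cosines, |RS|² = |ST|² + |TR|² − 2·|ST|·|TR|·cos T = 2.7895e+05, so |RS| ≈ 528.16.
Law of cosines again: cos R = (|TR|² + |RS|² − |ST|²)/(2·|TR|·|RS|) ≈ -0.27009, so ∠R ≈ 105.67°.
The bisector from R has length 2·|TR|·|RS|·cos(∠R/2)/(|TR|+|RS|) ≈ 288.64.

288.6440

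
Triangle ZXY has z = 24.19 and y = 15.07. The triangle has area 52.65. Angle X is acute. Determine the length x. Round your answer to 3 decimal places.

10.689

From area = ½·y·z·sin X, we get sin X = 2·area/(y·z) ≈ 0.28885.
Taking the acute solution, ∠X ≈ 16.79°.
Law of cosines then gives x ≈ 10.689.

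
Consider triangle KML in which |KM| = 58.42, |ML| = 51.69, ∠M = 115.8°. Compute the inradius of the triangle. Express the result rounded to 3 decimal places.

By the law of cosines, |LK|² = |KM|² + |ML|² − 2·|KM|·|ML|·cos M = 8713.3, so |LK| ≈ 93.345.
Area = ½·|KM|·|ML|·sin M ≈ 1359.4.
Semiperimeter s = (51.69+93.345+58.42)/2 = 101.73.
Inradius = area/s = 1359.4/101.73 ≈ 13.363.

13.363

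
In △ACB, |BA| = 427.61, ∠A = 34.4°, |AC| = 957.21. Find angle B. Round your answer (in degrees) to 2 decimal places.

By the law of cosines, |CB|² = |BA|² + |AC|² − 2·|BA|·|AC|·cos A = 4.2364e+05, so |CB| ≈ 650.88.
Law of cosines again: cos B = (|CB|² + |BA|² − |AC|²)/(2·|CB|·|BA|) ≈ -0.55647, so ∠B ≈ 123.81°.

123.81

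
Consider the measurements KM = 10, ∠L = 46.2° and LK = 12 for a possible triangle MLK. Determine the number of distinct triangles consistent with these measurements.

2

LK·sin L = 12·sin(46.2°) ≈ 8.661.
Since LK sin L < KM < LK (8.661 < 10 < 12), two triangles exist.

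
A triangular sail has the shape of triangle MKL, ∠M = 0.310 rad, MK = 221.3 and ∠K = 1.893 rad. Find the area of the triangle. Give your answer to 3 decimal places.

The third angle is ∠L = π − ∠M − ∠K = 0.939 rad.
Law of sines: KL = MK·sin M/sin L ≈ 83.683.
Law of sines: LM = MK·sin K/sin L ≈ 260.2.
Area = ½·MK·KL·sin K ≈ 8783.

8783.043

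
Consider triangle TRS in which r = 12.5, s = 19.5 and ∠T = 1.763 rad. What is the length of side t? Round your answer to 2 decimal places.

By the law of cosines, t² = r² + s² − 2·r·s·cos T = 629.62, so t ≈ 25.092.

25.09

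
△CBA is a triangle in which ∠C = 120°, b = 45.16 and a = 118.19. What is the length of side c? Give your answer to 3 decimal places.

By the law of cosines, c² = b² + a² − 2·b·a·cos C = 21346, so c ≈ 146.1.

146.102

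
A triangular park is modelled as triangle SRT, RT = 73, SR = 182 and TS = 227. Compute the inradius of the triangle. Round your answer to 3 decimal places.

r ≈ 23.996

Semiperimeter s = (73 + 227 + 182)/2 = 241.
Heron's formula: area = √(241·168·14·59) ≈ 5783.
Inradius = area/s = 5783/241 ≈ 23.996.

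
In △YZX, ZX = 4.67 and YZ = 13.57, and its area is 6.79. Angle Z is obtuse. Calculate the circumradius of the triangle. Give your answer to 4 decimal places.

From area = ½·YZ·ZX·sin Z, we get sin Z = 2·area/(YZ·ZX) ≈ 0.21429.
Taking the obtuse solution, ∠Z ≈ 167.63°.
Law of cosines then gives XY ≈ 18.159.
Circumradius = XY/(2 sin Z) ≈ 42.37.

42.3703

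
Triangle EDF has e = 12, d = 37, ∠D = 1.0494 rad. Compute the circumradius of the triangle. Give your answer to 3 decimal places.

Law of sines: sin E = e·sin D/d ≈ 0.28123.
Since d ≥ e, only the acute value applies: ∠E ≈ 0.2851 rad.
Then ∠F = π − ∠D − ∠E ≈ 1.8071 rad.
Law of sines gives f = d·sin F/sin D ≈ 41.484.
Circumradius = d/(2 sin D) ≈ 21.335.

21.335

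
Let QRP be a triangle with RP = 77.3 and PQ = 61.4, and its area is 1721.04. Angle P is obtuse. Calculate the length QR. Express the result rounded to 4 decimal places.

From area = ½·RP·PQ·sin P, we get sin P = 2·area/(RP·PQ) ≈ 0.72523.
Taking the obtuse solution, ∠P ≈ 133.51°.
Law of cosines then gives QR ≈ 127.6.

127.5966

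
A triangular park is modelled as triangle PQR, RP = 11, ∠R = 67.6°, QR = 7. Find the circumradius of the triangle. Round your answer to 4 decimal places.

By the law of cosines, PQ² = QR² + RP² − 2·QR·RP·cos R = 111.32, so PQ ≈ 10.551.
Area = ½·QR·RP·sin R ≈ 35.595.
Circumradius = PQ/(2 sin R) ≈ 5.7058.

5.7058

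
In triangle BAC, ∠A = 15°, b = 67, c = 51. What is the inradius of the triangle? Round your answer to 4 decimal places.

r ≈ 6.3121

By the law of cosines, a² = c² + b² − 2·c·b·cos A = 488.86, so a ≈ 22.11.
Area = ½·c·b·sin A ≈ 442.19.
Semiperimeter s = (67+22.11+51)/2 = 70.055.
Inradius = area/s = 442.19/70.055 ≈ 6.3121.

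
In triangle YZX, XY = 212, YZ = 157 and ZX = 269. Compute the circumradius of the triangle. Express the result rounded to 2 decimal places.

By the law of cosines, cos Y = (XY² + YZ² − ZX²) / (2·XY·YZ) ≈ -0.04158, so ∠Y ≈ 92.38°.
Circumradius = ZX/(2 sin Y) ≈ 134.62.

R ≈ 134.62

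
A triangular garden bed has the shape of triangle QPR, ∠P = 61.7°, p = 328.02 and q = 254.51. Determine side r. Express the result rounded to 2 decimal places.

Law of sines: sin Q = q·sin P/p ≈ 0.68316.
Since p ≥ q, only the acute value applies: ∠Q ≈ 43.09°.
Then ∠R = 180° − ∠P − ∠Q ≈ 75.21°.
Law of sines gives r = p·sin R/sin P ≈ 360.2.

360.20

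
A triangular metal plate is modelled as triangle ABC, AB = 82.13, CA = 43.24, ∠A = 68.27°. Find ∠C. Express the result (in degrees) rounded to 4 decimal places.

By the law of cosines, BC² = CA² + AB² − 2·CA·AB·cos A = 5985.4, so BC ≈ 77.365.
Law of cosines again: cos C = (BC² + CA² − AB²)/(2·BC·CA) ≈ 0.16587, so ∠C ≈ 80.45°.

80.4521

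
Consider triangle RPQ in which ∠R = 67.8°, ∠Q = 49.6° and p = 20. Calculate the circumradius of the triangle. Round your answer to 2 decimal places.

The third angle is ∠P = 180° − ∠Q − ∠R = 62.60°.
Law of sines: r = p·sin R/sin P ≈ 20.857.
Law of sines: q = p·sin Q/sin P ≈ 17.155.
Circumradius = p/(2 sin P) ≈ 11.264.

11.26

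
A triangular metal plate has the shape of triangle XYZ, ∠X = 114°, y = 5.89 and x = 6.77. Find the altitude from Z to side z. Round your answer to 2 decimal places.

Law of sines: sin Y = y·sin X/x ≈ 0.79480.
Since x ≥ y, only the acute value applies: ∠Y ≈ 52.64°.
Then ∠Z = 180° − ∠X − ∠Y ≈ 13.36°.
Law of sines gives z = x·sin Z/sin X ≈ 1.7129.
Area = ½·x·y·sin Z ≈ 4.6083.
The altitude from Z has length 2·area/z ≈ 5.3808.

h_Z ≈ 5.38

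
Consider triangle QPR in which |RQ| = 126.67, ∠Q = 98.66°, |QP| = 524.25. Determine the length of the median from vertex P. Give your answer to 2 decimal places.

By the law of cosines, |PR|² = |RQ|² + |QP|² − 2·|RQ|·|QP|·cos Q = 3.1088e+05, so |PR| ≈ 557.57.
Median from P: ½√(2·|QP|² + 2·|PR|² − |RQ|²) ≈ 537.45.

537.45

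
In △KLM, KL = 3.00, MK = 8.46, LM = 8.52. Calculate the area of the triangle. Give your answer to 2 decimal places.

Semiperimeter s = (8.52 + 8.46 + 3)/2 = 9.99.
Heron's formula: area = √(9.99·1.47·1.53·6.99) ≈ 12.532.

area ≈ 12.53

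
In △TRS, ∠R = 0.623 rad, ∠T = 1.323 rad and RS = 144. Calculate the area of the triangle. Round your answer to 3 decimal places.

The third angle is ∠S = π − ∠T − ∠R = 1.196 rad.
Law of sines: ST = RS·sin R/sin T ≈ 86.668.
Law of sines: TR = RS·sin S/sin T ≈ 138.2.
Area = ½·RS·ST·sin S ≈ 5806.

5805.959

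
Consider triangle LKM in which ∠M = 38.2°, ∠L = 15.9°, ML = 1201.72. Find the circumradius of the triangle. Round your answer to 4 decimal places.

R ≈ 741.7643

The third angle is ∠K = 180° − ∠M − ∠L = 125.90°.
Law of sines: KM = ML·sin L/sin K ≈ 406.43.
Law of sines: LK = ML·sin M/sin K ≈ 917.43.
Circumradius = ML/(2 sin K) ≈ 741.76.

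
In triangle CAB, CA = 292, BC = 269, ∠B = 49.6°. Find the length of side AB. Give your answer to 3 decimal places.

382.428

Law of sines: sin A = BC·sin B/CA ≈ 0.70155.
Since CA ≥ BC, only the acute value applies: ∠A ≈ 44.55°.
Then ∠C = 180° − ∠B − ∠A ≈ 85.85°.
Law of sines gives AB = CA·sin C/sin B ≈ 382.43.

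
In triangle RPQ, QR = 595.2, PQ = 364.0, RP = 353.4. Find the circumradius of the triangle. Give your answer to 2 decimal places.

By the law of cosines, cos R = (QR² + RP² − PQ²) / (2·QR·RP) ≈ 0.82403, so ∠R ≈ 34.51°.
Circumradius = PQ/(2 sin R) ≈ 321.24.

321.24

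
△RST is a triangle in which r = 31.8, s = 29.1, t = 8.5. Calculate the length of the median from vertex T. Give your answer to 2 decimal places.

30.18

Median from T: ½√(2·r² + 2·s² − t²) ≈ 30.182.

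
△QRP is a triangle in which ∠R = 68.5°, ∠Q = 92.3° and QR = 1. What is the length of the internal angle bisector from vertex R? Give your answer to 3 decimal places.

1.244

The third angle is ∠P = 180° − ∠Q − ∠R = 19.20°.
Law of sines: RP = QR·sin Q/sin P ≈ 3.0383.
Law of sines: PQ = QR·sin R/sin P ≈ 2.8292.
The bisector from R has length 2·QR·RP·cos(∠R/2)/(QR+RP) ≈ 1.2438.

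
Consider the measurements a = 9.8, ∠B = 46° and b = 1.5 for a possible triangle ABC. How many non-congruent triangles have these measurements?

0

a·sin B = 9.8·sin(46°) ≈ 7.05.
Since b = 1.5 < 7.05 = a sin B, no triangle exists.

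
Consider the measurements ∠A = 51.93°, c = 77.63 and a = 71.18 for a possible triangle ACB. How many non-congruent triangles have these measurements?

c·sin A = 77.63·sin(51.93°) ≈ 61.11.
Since c sin A < a < c (61.11 < 71.18 < 77.63), two triangles exist.

2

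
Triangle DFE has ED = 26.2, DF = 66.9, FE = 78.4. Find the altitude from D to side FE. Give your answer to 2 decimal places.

21.46

Semiperimeter s = (78.4 + 26.2 + 66.9)/2 = 85.75.
Heron's formula: area = √(85.75·7.35·59.55·18.85) ≈ 841.12.
The altitude from D has length 2·area/FE ≈ 21.457.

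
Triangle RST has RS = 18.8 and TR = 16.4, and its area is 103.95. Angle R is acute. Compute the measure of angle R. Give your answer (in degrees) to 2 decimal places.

From area = ½·TR·RS·sin R, we get sin R = 2·area/(TR·RS) ≈ 0.67430.
Taking the acute solution, ∠R ≈ 42.40°.

42.40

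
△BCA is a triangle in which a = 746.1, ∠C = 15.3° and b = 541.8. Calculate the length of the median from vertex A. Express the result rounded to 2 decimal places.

By the law of cosines, c² = a² + b² − 2·a·b·cos C = 70393, so c ≈ 265.32.
Median from A: ½√(2·b² + 2·c² − a²) ≈ 206.89.

m_A ≈ 206.89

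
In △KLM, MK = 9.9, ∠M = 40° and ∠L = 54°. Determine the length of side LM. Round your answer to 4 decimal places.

The third angle is ∠K = 180° − ∠L − ∠M = 86.00°.
Law of sines: LM = MK·sin K/sin L ≈ 12.207.

12.2073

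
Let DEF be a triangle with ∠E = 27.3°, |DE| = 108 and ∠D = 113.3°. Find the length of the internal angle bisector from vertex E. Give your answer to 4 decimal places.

t_E ≈ 124.1205

The third angle is ∠F = 180° − ∠D − ∠E = 39.40°.
Law of sines: |EF| = |DE|·sin D/sin F ≈ 156.27.
Law of sines: |FD| = |DE|·sin E/sin F ≈ 78.04.
The bisector from E has length 2·|DE|·|EF|·cos(∠E/2)/(|DE|+|EF|) ≈ 124.12.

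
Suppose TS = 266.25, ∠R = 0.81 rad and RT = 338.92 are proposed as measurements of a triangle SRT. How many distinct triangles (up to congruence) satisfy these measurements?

RT·sin R = 338.92·sin(0.81 rad) ≈ 245.5.
Since RT sin R < TS < RT (245.5 < 266.25 < 338.92), two triangles exist.

2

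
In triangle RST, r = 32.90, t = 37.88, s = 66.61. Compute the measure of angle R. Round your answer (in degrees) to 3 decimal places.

By the law of cosines, cos R = (s² + t² − r²) / (2·s·t) ≈ 0.94907, so ∠R ≈ 18.36°.

18.364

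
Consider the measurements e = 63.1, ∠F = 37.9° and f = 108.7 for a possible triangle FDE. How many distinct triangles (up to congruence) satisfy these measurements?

1

e·sin F = 63.1·sin(37.9°) ≈ 38.76.
Since f ≥ e, exactly one triangle exists.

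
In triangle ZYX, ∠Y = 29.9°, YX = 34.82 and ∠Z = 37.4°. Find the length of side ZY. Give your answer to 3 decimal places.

The third angle is ∠X = 180° − ∠Z − ∠Y = 112.70°.
Law of sines: ZY = YX·sin X/sin Z ≈ 52.888.

52.888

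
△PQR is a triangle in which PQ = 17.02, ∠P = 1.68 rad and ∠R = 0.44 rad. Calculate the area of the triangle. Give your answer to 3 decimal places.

area ≈ 288.314

The third angle is ∠Q = π − ∠R − ∠P = 1.022 rad.
Law of sines: QR = PQ·sin P/sin R ≈ 39.721.
Law of sines: RP = PQ·sin Q/sin R ≈ 34.082.
Area = ½·PQ·QR·sin Q ≈ 288.31.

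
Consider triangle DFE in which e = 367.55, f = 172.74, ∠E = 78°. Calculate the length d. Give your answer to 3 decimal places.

362.325

Law of sines: sin F = f·sin E/e ≈ 0.45971.
Since e ≥ f, only the acute value applies: ∠F ≈ 27.37°.
Then ∠D = 180° − ∠E − ∠F ≈ 74.63°.
Law of sines gives d = e·sin D/sin E ≈ 362.33.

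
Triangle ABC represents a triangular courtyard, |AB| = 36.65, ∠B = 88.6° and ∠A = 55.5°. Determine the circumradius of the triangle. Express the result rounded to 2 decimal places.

31.25

The third angle is ∠C = 180° − ∠A − ∠B = 35.90°.
Law of sines: |BC| = |AB|·sin A/sin C ≈ 51.51.
Law of sines: |CA| = |AB|·sin B/sin C ≈ 62.484.
Circumradius = |AB|/(2 sin C) ≈ 31.251.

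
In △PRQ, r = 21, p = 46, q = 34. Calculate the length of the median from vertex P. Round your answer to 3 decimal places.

Median from P: ½√(2·r² + 2·q² − p²) ≈ 16.416.

16.416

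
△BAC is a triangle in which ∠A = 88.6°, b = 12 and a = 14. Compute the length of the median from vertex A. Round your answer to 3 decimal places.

Law of sines: sin B = b·sin A/a ≈ 0.85689.
Since a ≥ b, only the acute value applies: ∠B ≈ 58.97°.
Then ∠C = 180° − ∠A − ∠B ≈ 32.43°.
Law of sines gives c = a·sin C/sin A ≈ 7.5102.
Median from A: ½√(2·c² + 2·b² − a²) ≈ 7.1556.

m_A ≈ 7.156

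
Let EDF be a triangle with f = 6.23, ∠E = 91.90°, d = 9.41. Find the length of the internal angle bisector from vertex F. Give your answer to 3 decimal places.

By the law of cosines, e² = d² + f² − 2·d·f·cos E = 131.25, so e ≈ 11.456.
Law of cosines again: cos F = (e² + d² − f²)/(2·e·d) ≈ 0.83941, so ∠F ≈ 32.92°.
The bisector from F has length 2·e·d·cos(∠F/2)/(e+d) ≈ 9.9093.

t_F ≈ 9.909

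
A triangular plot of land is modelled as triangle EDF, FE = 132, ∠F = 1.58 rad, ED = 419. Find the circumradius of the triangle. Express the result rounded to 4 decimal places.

Law of sines: sin D = FE·sin F/ED ≈ 0.31502.
Since ED ≥ FE, only the acute value applies: ∠D ≈ 0.320 rad.
Then ∠E = π − ∠F − ∠D ≈ 1.241 rad.
Law of sines gives DF = ED·sin E/sin F ≈ 396.45.
Circumradius = ED/(2 sin F) ≈ 209.51.

209.5089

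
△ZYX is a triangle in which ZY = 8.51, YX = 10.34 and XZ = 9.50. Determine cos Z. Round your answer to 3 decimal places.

cos Z ≈ 0.345

By the law of cosines, cos Z = (XZ² + ZY² − YX²) / (2·XZ·ZY) ≈ 0.34482, so ∠Z ≈ 69.83°.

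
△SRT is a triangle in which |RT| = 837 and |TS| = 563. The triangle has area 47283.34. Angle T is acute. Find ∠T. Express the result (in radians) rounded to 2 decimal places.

From area = ½·|RT|·|TS|·sin T, we get sin T = 2·area/(|RT|·|TS|) ≈ 0.20068.
Taking the acute solution, ∠T ≈ 0.2021 rad.

0.20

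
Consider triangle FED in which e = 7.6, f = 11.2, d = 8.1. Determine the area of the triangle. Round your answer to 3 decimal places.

30.776

Semiperimeter s = (11.2 + 7.6 + 8.1)/2 = 13.45.
Heron's formula: area = √(13.45·2.25·5.85·5.35) ≈ 30.776.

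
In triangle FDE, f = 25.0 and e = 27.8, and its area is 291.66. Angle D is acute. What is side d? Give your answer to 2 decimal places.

25.34

From area = ½·e·f·sin D, we get sin D = 2·area/(e·f) ≈ 0.83931.
Taking the acute solution, ∠D ≈ 57.07°.
Law of cosines then gives d ≈ 25.341.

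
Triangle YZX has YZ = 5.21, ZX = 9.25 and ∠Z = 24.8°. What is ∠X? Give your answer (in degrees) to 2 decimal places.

By the law of cosines, XY² = YZ² + ZX² − 2·YZ·ZX·cos Z = 25.21, so XY ≈ 5.021.
Law of cosines again: cos X = (ZX² + XY² − YZ²)/(2·ZX·XY) ≈ 0.90031, so ∠X ≈ 25.80°.

25.80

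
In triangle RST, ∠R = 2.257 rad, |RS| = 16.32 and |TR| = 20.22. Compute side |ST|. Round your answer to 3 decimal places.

33.066

By the law of cosines, |ST|² = |TR|² + |RS|² − 2·|TR|·|RS|·cos R = 1093.4, so |ST| ≈ 33.066.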